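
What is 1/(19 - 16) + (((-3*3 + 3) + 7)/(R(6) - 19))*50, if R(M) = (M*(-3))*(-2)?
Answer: 167/51 ≈ 3.2745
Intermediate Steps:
R(M) = 6*M (R(M) = -3*M*(-2) = 6*M)
1/(19 - 16) + (((-3*3 + 3) + 7)/(R(6) - 19))*50 = 1/(19 - 16) + (((-3*3 + 3) + 7)/(6*6 - 19))*50 = 1/3 + (((-9 + 3) + 7)/(36 - 19))*50 = ⅓ + ((-6 + 7)/17)*50 = ⅓ + (1*(1/17))*50 = ⅓ + (1/17)*50 = ⅓ + 50/17 = 167/51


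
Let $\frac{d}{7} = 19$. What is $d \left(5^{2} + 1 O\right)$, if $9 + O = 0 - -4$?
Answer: $2660$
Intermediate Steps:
$d = 133$ ($d = 7 \cdot 19 = 133$)
$O = -5$ ($O = -9 + \left(0 - -4\right) = -9 + \left(0 + 4\right) = -9 + 4 = -5$)
$d \left(5^{2} + 1 O\right) = 133 \left(5^{2} + 1 \left(-5\right)\right) = 133 \left(25 - 5\right) = 133 \cdot 20 = 2660$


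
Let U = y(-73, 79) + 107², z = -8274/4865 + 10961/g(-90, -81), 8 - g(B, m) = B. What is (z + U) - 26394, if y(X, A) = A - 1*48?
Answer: -1008290481/68110 ≈ -14804.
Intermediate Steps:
g(B, m) = 8 - B
y(X, A) = -48 + A (y(X, A) = A - 48 = -48 + A)
z = 7502059/68110 (z = -8274/4865 + 10961/(8 - 1*(-90)) = -8274*1/4865 + 10961/(8 + 90) = -1182/695 + 10961/98 = 7502059/68110 ≈ 110.15)
U = 11480 (U = (-48 + 79) + 107² = 31 + 11449 = 11480)
(z + U) - 26394 = (7502059/68110 + 11480) - 26394 = 789404859/68110 - 26394 = -1008290481/68110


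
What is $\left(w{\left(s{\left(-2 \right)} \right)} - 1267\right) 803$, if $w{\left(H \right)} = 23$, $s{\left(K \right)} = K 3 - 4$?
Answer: $-998932$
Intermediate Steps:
$s{\left(K \right)} = -4 + 3 K$ ($s{\left(K \right)} = 3 K - 4 = -4 + 3 K$)
$\left(w{\left(s{\left(-2 \right)} \right)} - 1267\right) 803 = \left(23 - 1267\right) 803 = \left(-1244\right) 803 = -998932$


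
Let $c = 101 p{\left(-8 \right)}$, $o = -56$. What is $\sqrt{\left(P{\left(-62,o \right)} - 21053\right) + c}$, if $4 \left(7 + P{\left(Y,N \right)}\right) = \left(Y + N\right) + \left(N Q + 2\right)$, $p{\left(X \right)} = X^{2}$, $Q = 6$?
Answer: $i \sqrt{14709} \approx 121.28 i$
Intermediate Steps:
$P{\left(Y,N \right)} = - \frac{13}{2} + \frac{Y}{4} + \frac{7 N}{4}$ ($P{\left(Y,N \right)} = -7 + \frac{\left(Y + N\right) + \left(N 6 + 2\right)}{4} = -7 + \frac{\left(N + Y\right) + \left(6 N + 2\right)}{4} = -7 + \frac{\left(N + Y\right) + \left(2 + 6 N\right)}{4} = -7 + \frac{2 + Y + 7 N}{4} = -7 + \left(\frac{1}{2} + \frac{Y}{4} + \frac{7 N}{4}\right) = - \frac{13}{2} + \frac{Y}{4} + \frac{7 N}{4}$)
$c = 6464$ ($c = 101 \left(-8\right)^{2} = 101 \cdot 64 = 6464$)
$\sqrt{\left(P{\left(-62,o \right)} - 21053\right) + c} = \sqrt{\left(\left(- \frac{13}{2} + \frac{1}{4} \left(-62\right) + \frac{7}{4} \left(-56\right)\right) - 21053\right) + 6464} = \sqrt{\left(\left(- \frac{13}{2} - \frac{31}{2} - 98\right) - 21053\right) + 6464} = \sqrt{\left(-120 - 21053\right) + 6464} = \sqrt{-21173 + 6464} = \sqrt{-14709} = i \sqrt{14709}$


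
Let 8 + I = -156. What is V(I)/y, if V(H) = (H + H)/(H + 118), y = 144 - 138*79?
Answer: -82/123717 ≈ -0.00066280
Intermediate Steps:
I = -164 (I = -8 - 156 = -164)
y = -10758 (y = 144 - 10902 = -10758)
V(H) = 2*H/(118 + H) (V(H) = (2*H)/(118 + H) = 2*H/(118 + H))
V(I)/y = (2*(-164)/(118 - 164))/(-10758) = (2*(-164)/(-46))*(-1/10758) = (2*(-164)*(-1/46))*(-1/10758) = (164/23)*(-1/10758) = -82/123717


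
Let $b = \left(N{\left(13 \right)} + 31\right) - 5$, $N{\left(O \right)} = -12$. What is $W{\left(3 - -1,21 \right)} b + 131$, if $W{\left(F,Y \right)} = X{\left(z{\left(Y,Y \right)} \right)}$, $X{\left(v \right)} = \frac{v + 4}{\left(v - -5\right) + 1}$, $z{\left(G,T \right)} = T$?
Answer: $\frac{3887}{27} \approx 143.96$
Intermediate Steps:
$b = 14$ ($b = \left(-12 + 31\right) - 5 = 19 - 5 = 14$)
$X{\left(v \right)} = \frac{4 + v}{6 + v}$ ($X{\left(v \right)} = \frac{4 + v}{\left(v + 5\right) + 1} = \frac{4 + v}{\left(5 + v\right) + 1} = \frac{4 + v}{6 + v}$)
$W{\left(F,Y \right)} = \frac{4 + Y}{6 + Y}$
$W{\left(3 - -1,21 \right)} b + 131 = \frac{4 + 21}{6 + 21} \cdot 14 + 131 = \frac{1}{27} \cdot 25 \cdot 14 + 131 = \frac{25}{27} \cdot 14 + 131 = \frac{350}{27} + 131 = \frac{3887}{27}$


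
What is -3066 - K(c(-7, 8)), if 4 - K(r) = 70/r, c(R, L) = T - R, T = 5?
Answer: -18385/6 ≈ -3064.2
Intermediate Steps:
c(R, L) = 5 - R
K(r) = 4 - 70/r
-3066 - K(c(-7, 8)) = -3066 - (4 - 70/(5 - 1*(-7))) = -3066 - (4 - 70/(5 + 7)) = -3066 - (4 - 70/12) = -3066 - (4 - 70*1/12) = -3066 - (4 - 35/6) = -3066 - 1*(-11/6) = -3066 + 11/6 = -18385/6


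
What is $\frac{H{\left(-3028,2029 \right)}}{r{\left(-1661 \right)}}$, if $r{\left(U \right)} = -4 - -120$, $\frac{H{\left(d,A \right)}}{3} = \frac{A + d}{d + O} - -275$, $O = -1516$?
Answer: $\frac{3751797}{527104} \approx 7.1178$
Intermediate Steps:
$H{\left(d,A \right)} = 825 + \frac{3 \left(A + d\right)}{-1516 + d}$ ($H{\left(d,A \right)} = 3 \left(\frac{A + d}{d - 1516} - -275\right) = 3 \left(\frac{A + d}{-1516 + d} + 275\right) = 3 \left(275 + \frac{A + d}{-1516 + d}\right) = 825 + \frac{3 \left(A + d\right)}{-1516 + d}$)
$r{\left(U \right)} = 116$ ($r{\left(U \right)} = -4 + 120 = 116$)
$\frac{H{\left(-3028,2029 \right)}}{r{\left(-1661 \right)}} = \frac{3 \frac{1}{-1516 - 3028} \left(-416900 + 2029 + 276 \left(-3028\right)\right)}{116} = \frac{3 \left(-416900 + 2029 - 835728\right)}{-4544} \cdot \frac{1}{116} = 3 \left(- \frac{1}{4544}\right) \left(-1250599\right) \frac{1}{116} = \frac{3751797}{4544} \cdot \frac{1}{116} = \frac{3751797}{527104}$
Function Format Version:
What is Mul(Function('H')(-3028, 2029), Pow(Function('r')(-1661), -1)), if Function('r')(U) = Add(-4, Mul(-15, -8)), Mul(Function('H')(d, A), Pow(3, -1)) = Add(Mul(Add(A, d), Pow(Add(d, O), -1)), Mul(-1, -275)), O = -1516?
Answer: Rational(3751797, 527104) ≈ 7.1178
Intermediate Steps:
Function('H')(d, A) = Add(825, Mul(3, Pow(Add(-1516, d), -1), Add(A, d))) (Function('H')(d, A) = Mul(3, Add(Mul(Add(A, d), Pow(Add(d, -1516), -1)), Mul(-1, -275))) = Mul(3, Add(Mul(Add(A, d), Pow(Add(-1516, d), -1)), 275)) = Mul(3, Add(Mul(Pow(Add(-1516, d), -1), Add(A, d)), 275)) = Mul(3, Add(275, Mul(Pow(Add(-1516, d), -1), Add(A, d)))) = Add(825, Mul(3, Pow(Add(-1516, d), -1), Add(A, d))))
Function('r')(U) = 116 (Function('r')(U) = Add(-4, 120) = 116)
Mul(Function('H')(-3028, 2029), Pow(Function('r')(-1661), -1)) = Mul(Mul(3, Pow(Add(-1516, -3028), -1), Add(-416900, 2029, Mul(276, -3028))), Pow(116, -1)) = Mul(Mul(3, Pow(-4544, -1), Add(-416900, 2029, -835728)), Rational(1, 116)) = Mul(Mul(3, Rational(-1, 4544), -1250599), Rational(1, 116)) = Mul(Rational(3751797, 4544), Rational(1, 116)) = Rational(3751797, 527104)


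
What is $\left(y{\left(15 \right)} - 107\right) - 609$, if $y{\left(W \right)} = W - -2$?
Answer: $-699$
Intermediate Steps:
$y{\left(W \right)} = 2 + W$ ($y{\left(W \right)} = W + 2 = 2 + W$)
$\left(y{\left(15 \right)} - 107\right) - 609 = \left(\left(2 + 15\right) - 107\right) - 609 = \left(17 - 107\right) - 609 = -90 - 609 = -699$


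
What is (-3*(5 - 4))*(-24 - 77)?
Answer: 303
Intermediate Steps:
(-3*(5 - 4))*(-24 - 77) = -3*1*(-101) = -3*(-101) = 303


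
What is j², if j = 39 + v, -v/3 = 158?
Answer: 189225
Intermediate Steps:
v = -474 (v = -3*158 = -474)
j = -435 (j = 39 - 474 = -435)
j² = (-435)² = 189225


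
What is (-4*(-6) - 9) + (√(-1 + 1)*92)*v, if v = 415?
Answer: 15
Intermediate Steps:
(-4*(-6) - 9) + (√(-1 + 1)*92)*v = (-4*(-6) - 9) + (√(-1 + 1)*92)*415 = (24 - 9) + (√0*92)*415 = 15 + (0*92)*415 = 15 + 0*415 = 15 + 0 = 15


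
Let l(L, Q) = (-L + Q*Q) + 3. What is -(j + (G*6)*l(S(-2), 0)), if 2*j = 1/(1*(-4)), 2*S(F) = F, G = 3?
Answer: -575/8 ≈ -71.875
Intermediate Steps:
S(F) = F/2
l(L, Q) = 3 + Q**2 - L (l(L, Q) = (-L + Q**2) + 3 = (Q**2 - L) + 3 = 3 + Q**2 - L)
j = -1/8 (j = 1/(2*((1*(-4)))) = (1/2)/(-4) = (1/2)*(-1/4) = -1/8 ≈ -0.12500)
-(j + (G*6)*l(S(-2), 0)) = -(-1/8 + (3*6)*(3 + 0**2 - (-2)/2)) = -(-1/8 + 18*(3 + 0 - 1*(-1))) = -(-1/8 + 18*(3 + 0 + 1)) = -(-1/8 + 18*4) = -(-1/8 + 72) = -1*575/8 = -575/8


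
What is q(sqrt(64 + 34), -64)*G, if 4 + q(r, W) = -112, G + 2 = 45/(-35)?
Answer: 2668/7 ≈ 381.14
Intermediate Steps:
G = -23/7 (G = -2 + 45/(-35) = -2 + 45*(-1/35) = -2 - 9/7 = -23/7 ≈ -3.2857)
q(r, W) = -116 (q(r, W) = -4 - 112 = -116)
q(sqrt(64 + 34), -64)*G = -116*(-23/7) = 2668/7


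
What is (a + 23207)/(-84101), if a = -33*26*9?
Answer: -15485/84101 ≈ -0.18412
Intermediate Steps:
a = -7722 (a = -858*9 = -7722)
(a + 23207)/(-84101) = (-7722 + 23207)/(-84101) = 15485*(-1/84101) = -15485/84101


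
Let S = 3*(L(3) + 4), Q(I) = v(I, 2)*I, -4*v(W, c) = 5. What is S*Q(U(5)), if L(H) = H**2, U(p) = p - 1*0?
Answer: -975/4 ≈ -243.75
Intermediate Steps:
U(p) = p (U(p) = p + 0 = p)
v(W, c) = -5/4 (v(W, c) = -1/4*5 = -5/4)
Q(I) = -5*I/4
S = 39 (S = 3*(3**2 + 4) = 3*(9 + 4) = 3*13 = 39)
S*Q(U(5)) = 39*(-5/4*5) = 39*(-25/4) = -975/4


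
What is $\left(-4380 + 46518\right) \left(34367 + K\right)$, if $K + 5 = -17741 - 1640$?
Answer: $631269378$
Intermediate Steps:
$K = -19386$ ($K = -5 - 19381 = -19386$)
$\left(-4380 + 46518\right) \left(34367 + K\right) = \left(-4380 + 46518\right) \left(34367 - 19386\right) = 42138 \cdot 14981 = 631269378$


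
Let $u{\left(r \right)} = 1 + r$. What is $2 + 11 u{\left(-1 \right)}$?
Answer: $2$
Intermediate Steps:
$2 + 11 u{\left(-1 \right)} = 2 + 11 \left(1 - 1\right) = 2 + 11 \cdot 0 = 2 + 0 = 2$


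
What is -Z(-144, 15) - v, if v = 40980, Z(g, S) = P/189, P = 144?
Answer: -860596/21 ≈ -40981.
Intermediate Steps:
Z(g, S) = 16/21 (Z(g, S) = 144/189 = 144*(1/189) = 16/21)
-Z(-144, 15) - v = -1*16/21 - 1*40980 = -16/21 - 40980 = -860596/21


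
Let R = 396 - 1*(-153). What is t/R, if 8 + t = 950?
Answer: 314/183 ≈ 1.7158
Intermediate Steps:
t = 942 (t = -8 + 950 = 942)
R = 549 (R = 396 + 153 = 549)
t/R = 942/549 = 942*(1/549) = 314/183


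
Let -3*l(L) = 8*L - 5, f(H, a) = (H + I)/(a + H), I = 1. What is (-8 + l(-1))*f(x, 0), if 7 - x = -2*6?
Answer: -220/57 ≈ -3.8596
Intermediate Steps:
x = 19 (x = 7 - (-2)*6 = 7 - 1*(-12) = 7 + 12 = 19)
f(H, a) = (1 + H)/(H + a) (f(H, a) = (H + 1)/(a + H) = (1 + H)/(H + a))
l(L) = 5/3 - 8*L/3 (l(L) = -(8*L - 5)/3 = -(-5 + 8*L)/3 = 5/3 - 8*L/3)
(-8 + l(-1))*f(x, 0) = (-8 + (5/3 - 8/3*(-1)))*((1 + 19)/(19 + 0)) = (-8 + (5/3 + 8/3))*(20/19) = (-8 + 13/3)*((1/19)*20) = -11/3*20/19 = -220/57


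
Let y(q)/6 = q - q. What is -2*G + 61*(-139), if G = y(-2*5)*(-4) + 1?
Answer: -8481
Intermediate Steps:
y(q) = 0 (y(q) = 6*(q - q) = 6*0 = 0)
G = 1 (G = 0*(-4) + 1 = 0 + 1 = 1)
-2*G + 61*(-139) = -2*1 + 61*(-139) = -2 - 8479 = -8481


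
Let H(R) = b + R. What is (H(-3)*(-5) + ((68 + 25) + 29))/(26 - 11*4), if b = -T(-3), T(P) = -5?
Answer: -56/9 ≈ -6.2222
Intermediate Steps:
b = 5 (b = -1*(-5) = 5)
H(R) = 5 + R
(H(-3)*(-5) + ((68 + 25) + 29))/(26 - 11*4) = ((5 - 3)*(-5) + ((68 + 25) + 29))/(26 - 11*4) = (2*(-5) + (93 + 29))/(26 - 44) = (-10 + 122)/(-18) = 112*(-1/18) = -56/9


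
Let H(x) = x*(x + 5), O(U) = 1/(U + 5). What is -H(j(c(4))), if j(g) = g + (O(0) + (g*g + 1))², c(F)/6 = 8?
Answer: -17649106159449876/625 ≈ -2.8239e+13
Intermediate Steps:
c(F) = 48 (c(F) = 6*8 = 48)
O(U) = 1/(5 + U)
j(g) = g + (6/5 + g²)² (j(g) = g + (1/(5 + 0) + (g*g + 1))² = g + (1/5 + (g² + 1))² = g + (⅕ + (1 + g²))² = g + (6/5 + g²)²)
H(x) = x*(5 + x)
-H(j(c(4))) = -(48 + (6 + 5*48²)²/25)*(5 + (48 + (6 + 5*48²)²/25)) = -(48 + (6 + 5*2304)²/25)*(5 + (48 + (6 + 5*2304)²/25)) = -(48 + (6 + 11520)²/25)*(5 + (48 + (6 + 11520)²/25)) = -(48 + (1/25)*11526²)*(5 + (48 + (1/25)*11526²)) = -(48 + (1/25)*132848676)*(5 + (48 + (1/25)*132848676)) = -(48 + 132848676/25)*(5 + (48 + 132848676/25)) = -132849876*(5 + 132849876/25)/25 = -132849876*132850001/(25*25) = -1*17649106159449876/625 = -17649106159449876/625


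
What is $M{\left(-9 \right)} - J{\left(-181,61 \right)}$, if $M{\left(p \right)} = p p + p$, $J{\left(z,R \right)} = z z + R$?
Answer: $-32750$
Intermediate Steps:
$J{\left(z,R \right)} = R + z^{2}$ ($J{\left(z,R \right)} = z^{2} + R = R + z^{2}$)
$M{\left(p \right)} = p + p^{2}$ ($M{\left(p \right)} = p^{2} + p = p + p^{2}$)
$M{\left(-9 \right)} - J{\left(-181,61 \right)} = - 9 \left(1 - 9\right) - \left(61 + \left(-181\right)^{2}\right) = \left(-9\right) \left(-8\right) - \left(61 + 32761\right) = 72 - 32822 = -32750$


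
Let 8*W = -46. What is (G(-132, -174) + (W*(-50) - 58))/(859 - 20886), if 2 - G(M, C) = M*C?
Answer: 45473/40054 ≈ 1.1353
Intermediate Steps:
W = -23/4 (W = (⅛)*(-46) = -23/4 ≈ -5.7500)
G(M, C) = 2 - C*M (G(M, C) = 2 - M*C = 2 - C*M)
(G(-132, -174) + (W*(-50) - 58))/(859 - 20886) = ((2 - 1*(-174)*(-132)) + (-23/4*(-50) - 58))/(859 - 20886) = ((2 - 22968) + (575/2 - 58))/(-20027) = (-22966 + 459/2)*(-1/20027) = -45473/2*(-1/20027) = 45473/40054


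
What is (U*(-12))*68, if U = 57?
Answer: -46512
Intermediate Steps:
(U*(-12))*68 = (57*(-12))*68 = -684*68 = -46512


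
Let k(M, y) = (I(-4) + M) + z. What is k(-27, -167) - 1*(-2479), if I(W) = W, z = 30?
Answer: 2478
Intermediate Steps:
k(M, y) = 26 + M (k(M, y) = (-4 + M) + 30 = 26 + M)
k(-27, -167) - 1*(-2479) = (26 - 27) - 1*(-2479) = -1 + 2479 = 2478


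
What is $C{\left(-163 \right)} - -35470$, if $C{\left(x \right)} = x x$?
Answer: $62039$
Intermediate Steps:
$C{\left(x \right)} = x^{2}$
$C{\left(-163 \right)} - -35470 = \left(-163\right)^{2} - -35470 = 26569 + 35470 = 62039$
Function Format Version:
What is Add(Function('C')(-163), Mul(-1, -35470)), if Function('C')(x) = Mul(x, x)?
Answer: 62039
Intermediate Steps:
Function('C')(x) = Pow(x, 2)
Add(Function('C')(-163), Mul(-1, -35470)) = Add(Pow(-163, 2), Mul(-1, -35470)) = Add(26569, 35470) = 62039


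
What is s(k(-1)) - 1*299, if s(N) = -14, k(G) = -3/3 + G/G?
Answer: -313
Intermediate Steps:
k(G) = 0 (k(G) = -3*⅓ + 1 = -1 + 1 = 0)
s(k(-1)) - 1*299 = -14 - 1*299 = -14 - 299 = -313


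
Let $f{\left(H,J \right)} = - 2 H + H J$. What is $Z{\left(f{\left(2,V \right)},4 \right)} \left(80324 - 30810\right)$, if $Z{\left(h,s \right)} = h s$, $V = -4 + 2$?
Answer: $-1584448$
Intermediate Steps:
$V = -2$
$Z{\left(f{\left(2,V \right)},4 \right)} \left(80324 - 30810\right) = 2 \left(-2 - 2\right) 4 \left(80324 - 30810\right) = 2 \left(-4\right) 4 \left(80324 - 30810\right) = \left(-8\right) 4 \cdot 49514 = \left(-32\right) 49514 = -1584448$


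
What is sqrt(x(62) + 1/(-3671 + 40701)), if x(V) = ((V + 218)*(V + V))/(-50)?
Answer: I*sqrt(1799954170)/1610 ≈ 26.351*I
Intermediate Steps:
x(V) = -V*(218 + V)/25 (x(V) = ((218 + V)*(2*V))*(-1/50) = (2*V*(218 + V))*(-1/50) = -V*(218 + V)/25)
sqrt(x(62) + 1/(-3671 + 40701)) = sqrt(-1/25*62*(218 + 62) + 1/(-3671 + 40701)) = sqrt(-1/25*62*280 + 1/37030) = sqrt(-3472/5 + 1/37030) = sqrt(-25713631/37030) = I*sqrt(1799954170)/1610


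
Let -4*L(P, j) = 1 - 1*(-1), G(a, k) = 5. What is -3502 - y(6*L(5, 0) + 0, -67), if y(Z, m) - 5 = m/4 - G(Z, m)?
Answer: -13941/4 ≈ -3485.3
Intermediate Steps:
L(P, j) = -½ (L(P, j) = -(1 - 1*(-1))/4 = -(1 + 1)/4 = -¼*2 = -½)
y(Z, m) = m/4 (y(Z, m) = 5 + (m/4 - 1*5) = 5 + (m*(¼) - 5) = 5 + (m/4 - 5) = 5 + (-5 + m/4) = m/4)
-3502 - y(6*L(5, 0) + 0, -67) = -3502 - (-67)/4 = -3502 - 1*(-67/4) = -3502 + 67/4 = -13941/4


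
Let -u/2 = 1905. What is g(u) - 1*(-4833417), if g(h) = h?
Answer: 4829607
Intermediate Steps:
u = -3810 (u = -2*1905 = -3810)
g(u) - 1*(-4833417) = -3810 - 1*(-4833417) = -3810 + 4833417 = 4829607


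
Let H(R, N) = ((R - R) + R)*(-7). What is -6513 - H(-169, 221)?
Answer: -7696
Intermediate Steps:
H(R, N) = -7*R (H(R, N) = (0 + R)*(-7) = R*(-7) = -7*R)
-6513 - H(-169, 221) = -6513 - (-7)*(-169) = -6513 - 1*1183 = -6513 - 1183 = -7696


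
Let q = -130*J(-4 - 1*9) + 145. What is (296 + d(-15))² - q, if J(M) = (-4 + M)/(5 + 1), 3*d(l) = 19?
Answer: 818029/9 ≈ 90892.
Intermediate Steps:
d(l) = 19/3 (d(l) = (⅓)*19 = 19/3)
J(M) = -⅔ + M/6 (J(M) = (-4 + M)/6 = (-4 + M)*(⅙) = -⅔ + M/6)
q = 1540/3 (q = -130*(-⅔ + (-4 - 1*9)/6) + 145 = -130*(-⅔ + (-4 - 9)/6) + 145 = -130*(-⅔ + (⅙)*(-13)) + 145 = -130*(-⅔ - 13/6) + 145 = -130*(-17/6) + 145 = 1105/3 + 145 = 1540/3 ≈ 513.33)
(296 + d(-15))² - q = (296 + 19/3)² - 1*1540/3 = (907/3)² - 1540/3 = 822649/9 - 1540/3 = 818029/9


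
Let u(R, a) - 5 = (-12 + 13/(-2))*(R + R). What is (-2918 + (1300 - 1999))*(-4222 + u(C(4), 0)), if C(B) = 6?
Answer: 16055863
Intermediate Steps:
u(R, a) = 5 - 37*R (u(R, a) = 5 + (-12 + 13/(-2))*(R + R) = 5 + (-12 + 13*(-½))*(2*R) = 5 + (-12 - 13/2)*(2*R) = 5 - 37*R)
(-2918 + (1300 - 1999))*(-4222 + u(C(4), 0)) = (-2918 + (1300 - 1999))*(-4222 + (5 - 37*6)) = (-2918 - 699)*(-4222 + (5 - 222)) = -3617*(-4222 - 217) = -3617*(-4439) = 16055863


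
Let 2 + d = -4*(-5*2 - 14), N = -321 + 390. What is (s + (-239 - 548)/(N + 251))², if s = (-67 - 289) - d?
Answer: 20963275369/102400 ≈ 2.0472e+5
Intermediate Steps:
N = 69
d = 94 (d = -2 - 4*(-5*2 - 14) = -2 - 4*(-10 - 14) = -2 - 4*(-24) = -2 + 96 = 94)
s = -450 (s = (-67 - 289) - 1*94 = -356 - 94 = -450)
(s + (-239 - 548)/(N + 251))² = (-450 + (-239 - 548)/(69 + 251))² = (-450 - 787/320)² = (-144787/320)² = 20963275369/102400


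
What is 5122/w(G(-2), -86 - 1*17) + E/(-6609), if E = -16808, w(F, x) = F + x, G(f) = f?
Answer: -3565162/77105 ≈ -46.238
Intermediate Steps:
5122/w(G(-2), -86 - 1*17) + E/(-6609) = 5122/(-2 + (-86 - 1*17)) - 16808/(-6609) = 5122/(-2 + (-86 - 17)) - 16808*(-1/6609) = 5122/(-2 - 103) + 16808/6609 = 5122/(-105) + 16808/6609 = 5122*(-1/105) + 16808/6609 = -5122/105 + 16808/6609 = -3565162/77105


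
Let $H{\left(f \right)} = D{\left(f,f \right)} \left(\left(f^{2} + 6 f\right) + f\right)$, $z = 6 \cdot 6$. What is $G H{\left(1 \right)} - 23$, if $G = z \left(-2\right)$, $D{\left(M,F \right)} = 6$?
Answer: $-3479$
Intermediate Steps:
$z = 36$
$H{\left(f \right)} = 6 f^{2} + 42 f$ ($H{\left(f \right)} = 6 \left(\left(f^{2} + 6 f\right) + f\right) = 6 \left(f^{2} + 7 f\right) = 6 f^{2} + 42 f$)
$G = -72$ ($G = 36 \left(-2\right) = -72$)
$G H{\left(1 \right)} - 23 = - 72 \cdot 6 \cdot 1 \left(7 + 1\right) - 23 = - 72 \cdot 6 \cdot 1 \cdot 8 - 23 = \left(-72\right) 48 - 23 = -3456 - 23 = -3479$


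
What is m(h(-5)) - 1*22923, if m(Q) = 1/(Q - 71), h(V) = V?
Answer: -1742149/76 ≈ -22923.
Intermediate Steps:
m(Q) = 1/(-71 + Q)
m(h(-5)) - 1*22923 = 1/(-71 - 5) - 1*22923 = 1/(-76) - 22923 = -1/76 - 22923 = -1742149/76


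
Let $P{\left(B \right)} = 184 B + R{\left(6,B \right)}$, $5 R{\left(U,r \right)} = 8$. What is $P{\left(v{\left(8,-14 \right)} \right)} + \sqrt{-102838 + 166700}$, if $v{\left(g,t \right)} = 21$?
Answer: $\frac{19328}{5} + \sqrt{63862} \approx 4118.3$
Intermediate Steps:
$R{\left(U,r \right)} = \frac{8}{5}$ ($R{\left(U,r \right)} = \frac{1}{5} \cdot 8 = \frac{8}{5}$)
$P{\left(B \right)} = \frac{8}{5} + 184 B$ ($P{\left(B \right)} = 184 B + \frac{8}{5} = \frac{8}{5} + 184 B$)
$P{\left(v{\left(8,-14 \right)} \right)} + \sqrt{-102838 + 166700} = \left(\frac{8}{5} + 184 \cdot 21\right) + \sqrt{-102838 + 166700} = \left(\frac{8}{5} + 3864\right) + \sqrt{63862} = \frac{19328}{5} + \sqrt{63862}$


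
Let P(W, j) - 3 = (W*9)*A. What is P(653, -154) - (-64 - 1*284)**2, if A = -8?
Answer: -168117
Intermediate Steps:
P(W, j) = 3 - 72*W (P(W, j) = 3 + (W*9)*(-8) = 3 + (9*W)*(-8) = 3 - 72*W)
P(653, -154) - (-64 - 1*284)**2 = (3 - 72*653) - (-64 - 1*284)**2 = (3 - 47016) - (-64 - 284)**2 = -47013 - 1*(-348)**2 = -47013 - 1*121104 = -47013 - 121104 = -168117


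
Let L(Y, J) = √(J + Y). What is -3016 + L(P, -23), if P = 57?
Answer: -3016 + √34 ≈ -3010.2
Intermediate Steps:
-3016 + L(P, -23) = -3016 + √(-23 + 57) = -3016 + √34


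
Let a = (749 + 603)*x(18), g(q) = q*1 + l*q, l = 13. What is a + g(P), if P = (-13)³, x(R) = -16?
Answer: -52390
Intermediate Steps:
P = -2197
g(q) = 14*q (g(q) = q*1 + 13*q = q + 13*q = 14*q)
a = -21632 (a = (749 + 603)*(-16) = 1352*(-16) = -21632)
a + g(P) = -21632 + 14*(-2197) = -21632 - 30758 = -52390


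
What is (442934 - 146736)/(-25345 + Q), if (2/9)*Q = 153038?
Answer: 148099/331663 ≈ 0.44653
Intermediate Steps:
Q = 688671 (Q = (9/2)*153038 = 688671)
(442934 - 146736)/(-25345 + Q) = (442934 - 146736)/(-25345 + 688671) = 296198/663326 = 296198*(1/663326) = 148099/331663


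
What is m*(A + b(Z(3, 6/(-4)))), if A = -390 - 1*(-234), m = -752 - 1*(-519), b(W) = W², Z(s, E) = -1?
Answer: 36115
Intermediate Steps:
m = -233 (m = -752 + 519 = -233)
A = -156 (A = -390 + 234 = -156)
m*(A + b(Z(3, 6/(-4)))) = -233*(-156 + (-1)²) = -233*(-156 + 1) = -233*(-155) = 36115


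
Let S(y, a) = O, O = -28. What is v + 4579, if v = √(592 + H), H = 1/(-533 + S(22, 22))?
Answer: 4579 + √186314271/561 ≈ 4603.3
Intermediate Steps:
S(y, a) = -28
H = -1/561 (H = 1/(-533 - 28) = 1/(-561) = -1/561 ≈ -0.0017825)
v = √186314271/561 (v = √(592 - 1/561) = √(332111/561) = √186314271/561 ≈ 24.331)
v + 4579 = √186314271/561 + 4579 = 4579 + √186314271/561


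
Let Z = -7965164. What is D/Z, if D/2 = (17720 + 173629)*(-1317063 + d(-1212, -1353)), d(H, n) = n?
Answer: 126138791592/1991291 ≈ 63345.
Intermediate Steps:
D = -504555166368 (D = 2*((17720 + 173629)*(-1317063 - 1353)) = 2*(191349*(-1318416)) = 2*(-252277583184) = -504555166368)
D/Z = -504555166368/(-7965164) = -504555166368*(-1/7965164) = 126138791592/1991291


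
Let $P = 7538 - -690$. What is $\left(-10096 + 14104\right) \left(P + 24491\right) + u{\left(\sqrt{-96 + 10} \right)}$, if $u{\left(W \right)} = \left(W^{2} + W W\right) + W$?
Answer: $131137580 + i \sqrt{86} \approx 1.3114 \cdot 10^{8} + 9.2736 i$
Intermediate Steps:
$P = 8228$ ($P = 7538 + 690 = 8228$)
$u{\left(W \right)} = W + 2 W^{2}$ ($u{\left(W \right)} = \left(W^{2} + W^{2}\right) + W = 2 W^{2} + W = W + 2 W^{2}$)
$\left(-10096 + 14104\right) \left(P + 24491\right) + u{\left(\sqrt{-96 + 10} \right)} = \left(-10096 + 14104\right) \left(8228 + 24491\right) + \sqrt{-96 + 10} \left(1 + 2 \sqrt{-96 + 10}\right) = 4008 \cdot 32719 + \sqrt{-86} \left(1 + 2 \sqrt{-86}\right) = 131137752 + i \sqrt{86} \left(1 + 2 i \sqrt{86}\right)$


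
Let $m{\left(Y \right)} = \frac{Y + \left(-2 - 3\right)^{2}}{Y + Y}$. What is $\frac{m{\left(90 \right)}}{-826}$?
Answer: $- \frac{23}{29736} \approx -0.00077347$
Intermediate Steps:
$m{\left(Y \right)} = \frac{25 + Y}{2 Y}$ ($m{\left(Y \right)} = \frac{Y + \left(-5\right)^{2}}{2 Y} = \left(Y + 25\right) \frac{1}{2 Y} = \left(25 + Y\right) \frac{1}{2 Y} = \frac{25 + Y}{2 Y}$)
$\frac{m{\left(90 \right)}}{-826} = \frac{\frac{1}{2} \cdot \frac{1}{90} \left(25 + 90\right)}{-826} = \frac{1}{2} \cdot \frac{1}{90} \cdot 115 \left(- \frac{1}{826}\right) = \frac{23}{36} \left(- \frac{1}{826}\right) = - \frac{23}{29736}$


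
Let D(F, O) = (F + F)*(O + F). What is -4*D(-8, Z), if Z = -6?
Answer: -896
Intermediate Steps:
D(F, O) = 2*F*(F + O) (D(F, O) = (2*F)*(F + O) = 2*F*(F + O))
-4*D(-8, Z) = -8*(-8)*(-8 - 6) = -8*(-8)*(-14) = -4*224 = -896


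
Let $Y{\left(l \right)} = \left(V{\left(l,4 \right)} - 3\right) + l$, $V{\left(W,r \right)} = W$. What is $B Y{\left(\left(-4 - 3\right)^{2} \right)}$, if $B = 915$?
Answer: $86925$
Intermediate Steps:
$Y{\left(l \right)} = -3 + 2 l$ ($Y{\left(l \right)} = \left(l - 3\right) + l = \left(-3 + l\right) + l = -3 + 2 l$)
$B Y{\left(\left(-4 - 3\right)^{2} \right)} = 915 \left(-3 + 2 \left(-4 - 3\right)^{2}\right) = 915 \left(-3 + 2 \left(-7\right)^{2}\right) = 915 \left(-3 + 2 \cdot 49\right) = 915 \left(-3 + 98\right) = 915 \cdot 95 = 86925$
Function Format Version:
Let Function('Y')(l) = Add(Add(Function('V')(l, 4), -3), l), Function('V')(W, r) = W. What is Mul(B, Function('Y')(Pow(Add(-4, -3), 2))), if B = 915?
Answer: 86925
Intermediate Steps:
Function('Y')(l) = Add(-3, Mul(2, l)) (Function('Y')(l) = Add(Add(l, -3), l) = Add(Add(-3, l), l) = Add(-3, Mul(2, l)))
Mul(B, Function('Y')(Pow(Add(-4, -3), 2))) = Mul(915, Add(-3, Mul(2, Pow(Add(-4, -3), 2)))) = Mul(915, Add(-3, Mul(2, Pow(-7, 2)))) = Mul(915, Add(-3, Mul(2, 49))) = Mul(915, Add(-3, 98)) = Mul(915, 95) = 86925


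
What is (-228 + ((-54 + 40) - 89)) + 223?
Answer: -108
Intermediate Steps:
(-228 + ((-54 + 40) - 89)) + 223 = (-228 + (-14 - 89)) + 223 = (-228 - 103) + 223 = -331 + 223 = -108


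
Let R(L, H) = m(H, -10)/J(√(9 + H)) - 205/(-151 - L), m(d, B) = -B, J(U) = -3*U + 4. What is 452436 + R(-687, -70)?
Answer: 27403124771/60568 + 6*I*√61/113 ≈ 4.5244e+5 + 0.4147*I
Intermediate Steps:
J(U) = 4 - 3*U
R(L, H) = -205/(-151 - L) + 10/(4 - 3*√(9 + H)) (R(L, H) = (-1*(-10))/(4 - 3*√(9 + H)) - 205/(-151 - L) = 10/(4 - 3*√(9 + H)) - 205/(-151 - L) = -205/(-151 - L) + 10/(4 - 3*√(9 + H)))
452436 + R(-687, -70) = 452436 + 5*(-466 - 2*(-687) + 123*√(9 - 70))/((-4 + 3*√(9 - 70))*(151 - 687)) = 452436 + 5*(-466 + 1374 + 123*√(-61))/(-4 + 3*√(-61)*(-536)) = 452436 + 5*(-1/536)*(-466 + 1374 + 123*(I*√61))/(-4 + 3*(I*√61)) = 452436 + 5*(-1/536)*(-466 + 1374 + 123*I*√61)/(-4 + 3*I*√61) = 452436 + 5*(-1/536)*(908 + 123*I*√61)/(-4 + 3*I*√61) = 452436 - 5*(908 + 123*I*√61)/(536*(-4 + 3*I*√61))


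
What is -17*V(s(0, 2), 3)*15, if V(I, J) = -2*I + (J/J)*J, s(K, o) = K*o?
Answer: -765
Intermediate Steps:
V(I, J) = J - 2*I (V(I, J) = -2*I + 1*J = -2*I + J = J - 2*I)
-17*V(s(0, 2), 3)*15 = -17*(3 - 0*2)*15 = -17*(3 - 2*0)*15 = -17*(3 + 0)*15 = -17*3*15 = -51*15 = -765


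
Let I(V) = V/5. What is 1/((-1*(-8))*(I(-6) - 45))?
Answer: -5/1848 ≈ -0.0027056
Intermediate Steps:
I(V) = V/5 (I(V) = V*(1/5) = V/5)
1/((-1*(-8))*(I(-6) - 45)) = 1/((-1*(-8))*((1/5)*(-6) - 45)) = 1/(8*(-6/5 - 45)) = 1/(8*(-231/5)) = 1/(-1848/5) = -5/1848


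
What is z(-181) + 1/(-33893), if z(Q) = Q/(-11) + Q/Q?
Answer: 6507445/372823 ≈ 17.455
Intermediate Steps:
z(Q) = 1 - Q/11 (z(Q) = Q*(-1/11) + 1 = -Q/11 + 1 = 1 - Q/11)
z(-181) + 1/(-33893) = (1 - 1/11*(-181)) + 1/(-33893) = (1 + 181/11) - 1/33893 = 192/11 - 1/33893 = 6507445/372823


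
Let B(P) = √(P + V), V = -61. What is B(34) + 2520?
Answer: 2520 + 3*I*√3 ≈ 2520.0 + 5.1962*I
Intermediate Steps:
B(P) = √(-61 + P) (B(P) = √(P - 61) = √(-61 + P))
B(34) + 2520 = √(-61 + 34) + 2520 = √(-27) + 2520 = 3*I*√3 + 2520 = 2520 + 3*I*√3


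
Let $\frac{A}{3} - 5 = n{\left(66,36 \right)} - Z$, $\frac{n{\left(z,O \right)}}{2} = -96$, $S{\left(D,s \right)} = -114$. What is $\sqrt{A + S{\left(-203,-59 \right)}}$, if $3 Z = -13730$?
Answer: $\sqrt{13055} \approx 114.26$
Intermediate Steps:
$Z = - \frac{13730}{3}$ ($Z = \frac{1}{3} \left(-13730\right) = - \frac{13730}{3} \approx -4576.7$)
$n{\left(z,O \right)} = -192$ ($n{\left(z,O \right)} = 2 \left(-96\right) = -192$)
$A = 13169$ ($A = 15 + 3 \left(-192 - - \frac{13730}{3}\right) = 15 + 3 \left(-192 + \frac{13730}{3}\right) = 15 + 3 \cdot \frac{13154}{3} = 15 + 13154 = 13169$)
$\sqrt{A + S{\left(-203,-59 \right)}} = \sqrt{13169 - 114} = \sqrt{13055}$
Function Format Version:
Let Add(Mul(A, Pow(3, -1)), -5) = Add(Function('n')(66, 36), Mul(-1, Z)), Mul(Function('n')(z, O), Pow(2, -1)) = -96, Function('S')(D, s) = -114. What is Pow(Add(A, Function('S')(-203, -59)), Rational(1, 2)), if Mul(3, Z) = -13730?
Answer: Pow(13055, Rational(1, 2)) ≈ 114.26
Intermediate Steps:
Z = Rational(-13730, 3) (Z = Mul(Rational(1, 3), -13730) = Rational(-13730, 3) ≈ -4576.7)
Function('n')(z, O) = -192 (Function('n')(z, O) = Mul(2, -96) = -192)
A = 13169 (A = Add(15, Mul(3, Add(-192, Mul(-1, Rational(-13730, 3))))) = Add(15, Mul(3, Add(-192, Rational(13730, 3)))) = Add(15, Mul(3, Rational(13154, 3))) = Add(15, 13154) = 13169)
Pow(Add(A, Function('S')(-203, -59)), Rational(1, 2)) = Pow(Add(13169, -114), Rational(1, 2)) = Pow(13055, Rational(1, 2))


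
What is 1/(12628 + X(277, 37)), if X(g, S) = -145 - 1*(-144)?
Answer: 1/12627 ≈ 7.9195e-5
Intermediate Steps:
X(g, S) = -1 (X(g, S) = -145 + 144 = -1)
1/(12628 + X(277, 37)) = 1/(12628 - 1) = 1/12627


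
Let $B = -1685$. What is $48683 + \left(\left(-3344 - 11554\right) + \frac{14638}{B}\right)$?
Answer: $\frac{56913087}{1685} \approx 33776.0$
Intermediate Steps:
$48683 + \left(\left(-3344 - 11554\right) + \frac{14638}{B}\right) = 48683 + \left(\left(-3344 - 11554\right) + \frac{14638}{-1685}\right) = 48683 + \left(-14898 + 14638 \left(- \frac{1}{1685}\right)\right) = 48683 - \frac{25117768}{1685} = \frac{56913087}{1685}$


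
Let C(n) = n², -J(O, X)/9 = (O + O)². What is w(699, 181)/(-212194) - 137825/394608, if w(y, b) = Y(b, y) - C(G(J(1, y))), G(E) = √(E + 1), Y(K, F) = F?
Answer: -14767640161/41866724976 ≈ -0.35273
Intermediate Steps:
J(O, X) = -36*O² (J(O, X) = -9*(O + O)² = -9*4*O² = -36*O²)
G(E) = √(1 + E)
w(y, b) = 35 + y (w(y, b) = y - (√(1 - 36*1²))² = y - (√(1 - 36*1))² = y - (√(1 - 36))² = y - (√(-35))² = y - (I*√35)² = y - 1*(-35) = y + 35 = 35 + y)
w(699, 181)/(-212194) - 137825/394608 = (35 + 699)/(-212194) - 137825/394608 = 734*(-1/212194) - 137825*1/394608 = -367/106097 - 137825/394608 = -14767640161/41866724976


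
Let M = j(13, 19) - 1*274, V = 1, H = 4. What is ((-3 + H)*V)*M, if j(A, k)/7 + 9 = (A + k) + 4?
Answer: -85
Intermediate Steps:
j(A, k) = -35 + 7*A + 7*k (j(A, k) = -63 + 7*((A + k) + 4) = -63 + 7*(4 + A + k) = -63 + (28 + 7*A + 7*k) = -35 + 7*A + 7*k)
M = -85 (M = (-35 + 7*13 + 7*19) - 1*274 = (-35 + 91 + 133) - 274 = 189 - 274 = -85)
((-3 + H)*V)*M = ((-3 + 4)*1)*(-85) = (1*1)*(-85) = 1*(-85) = -85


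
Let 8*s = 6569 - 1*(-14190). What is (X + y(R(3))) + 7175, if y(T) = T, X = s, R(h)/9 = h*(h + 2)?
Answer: 79239/8 ≈ 9904.9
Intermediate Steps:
s = 20759/8 (s = (6569 - 1*(-14190))/8 = (6569 + 14190)/8 = (⅛)*20759 = 20759/8 ≈ 2594.9)
R(h) = 9*h*(2 + h) (R(h) = 9*(h*(h + 2)) = 9*(h*(2 + h)) = 9*h*(2 + h))
X = 20759/8 ≈ 2594.9
(X + y(R(3))) + 7175 = (20759/8 + 9*3*(2 + 3)) + 7175 = (20759/8 + 9*3*5) + 7175 = (20759/8 + 135) + 7175 = 21839/8 + 7175 = 79239/8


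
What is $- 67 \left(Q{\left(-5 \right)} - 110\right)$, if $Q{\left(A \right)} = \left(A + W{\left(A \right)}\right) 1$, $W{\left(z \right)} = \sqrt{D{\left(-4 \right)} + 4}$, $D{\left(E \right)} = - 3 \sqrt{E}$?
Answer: $7705 - 67 \sqrt{4 - 6 i} \approx 7546.4 + 84.896 i$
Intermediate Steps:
$W{\left(z \right)} = \sqrt{4 - 6 i}$ ($W{\left(z \right)} = \sqrt{- 3 \sqrt{-4} + 4} = \sqrt{- 3 \cdot 2 i + 4} = \sqrt{- 6 i + 4} = \sqrt{4 - 6 i}$)
$Q{\left(A \right)} = A + \sqrt{4 - 6 i}$ ($Q{\left(A \right)} = \left(A + \sqrt{4 - 6 i}\right) 1 = A + \sqrt{4 - 6 i}$)
$- 67 \left(Q{\left(-5 \right)} - 110\right) = - 67 \left(\left(-5 + \sqrt{4 - 6 i}\right) - 110\right) = - 67 \left(-115 + \sqrt{4 - 6 i}\right) = 7705 - 67 \sqrt{4 - 6 i}$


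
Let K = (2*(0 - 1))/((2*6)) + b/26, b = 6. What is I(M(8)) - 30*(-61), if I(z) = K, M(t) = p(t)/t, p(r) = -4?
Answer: 142745/78 ≈ 1830.1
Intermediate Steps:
M(t) = -4/t
K = 5/78 (K = (2*(0 - 1))/((2*6)) + 6/26 = (2*(-1))/12 + 6*(1/26) = -2*1/12 + 3/13 = -⅙ + 3/13 = 5/78 ≈ 0.064103)
I(z) = 5/78
I(M(8)) - 30*(-61) = 5/78 - 30*(-61) = 5/78 - 1*(-1830) = 5/78 + 1830 = 142745/78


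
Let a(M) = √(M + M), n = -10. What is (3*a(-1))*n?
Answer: -30*I*√2 ≈ -42.426*I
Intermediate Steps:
a(M) = √2*√M (a(M) = √(2*M) = √2*√M)
(3*a(-1))*n = (3*(√2*√(-1)))*(-10) = (3*(√2*I))*(-10) = (3*(I*√2))*(-10) = (3*I*√2)*(-10) = -30*I*√2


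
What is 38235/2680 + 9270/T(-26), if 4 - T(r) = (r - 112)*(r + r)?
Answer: 12468891/961048 ≈ 12.974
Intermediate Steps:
T(r) = 4 - 2*r*(-112 + r) (T(r) = 4 - (r - 112)*(r + r) = 4 - (-112 + r)*2*r = 4 - 2*r*(-112 + r))
38235/2680 + 9270/T(-26) = 38235/2680 + 9270/(4 - 2*(-26)² + 224*(-26)) = 38235*(1/2680) + 9270/(4 - 2*676 - 5824) = 7647/536 + 9270/(4 - 1352 - 5824) = 7647/536 + 9270/(-7172) = 7647/536 + 9270*(-1/7172) = 7647/536 - 4635/3586 = 12468891/961048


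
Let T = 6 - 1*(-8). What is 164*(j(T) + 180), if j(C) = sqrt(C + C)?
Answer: 29520 + 328*sqrt(7) ≈ 30388.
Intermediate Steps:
T = 14 (T = 6 + 8 = 14)
j(C) = sqrt(2)*sqrt(C) (j(C) = sqrt(2*C) = sqrt(2)*sqrt(C))
164*(j(T) + 180) = 164*(sqrt(2)*sqrt(14) + 180) = 164*(2*sqrt(7) + 180) = 164*(180 + 2*sqrt(7)) = 29520 + 328*sqrt(7)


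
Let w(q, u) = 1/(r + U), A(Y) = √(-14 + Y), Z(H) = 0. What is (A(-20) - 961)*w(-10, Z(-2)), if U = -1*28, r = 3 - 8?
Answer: 961/33 - I*√34/33 ≈ 29.121 - 0.1767*I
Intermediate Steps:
r = -5
U = -28
w(q, u) = -1/33 (w(q, u) = 1/(-5 - 28) = 1/(-33) = -1/33)
(A(-20) - 961)*w(-10, Z(-2)) = (√(-14 - 20) - 961)*(-1/33) = (√(-34) - 961)*(-1/33) = (I*√34 - 961)*(-1/33) = (-961 + I*√34)*(-1/33) = 961/33 - I*√34/33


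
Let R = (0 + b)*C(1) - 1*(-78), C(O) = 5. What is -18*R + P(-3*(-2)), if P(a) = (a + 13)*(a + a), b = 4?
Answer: -1536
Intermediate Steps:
R = 98 (R = (0 + 4)*5 - 1*(-78) = 4*5 + 78 = 20 + 78 = 98)
P(a) = 2*a*(13 + a) (P(a) = (13 + a)*(2*a) = 2*a*(13 + a))
-18*R + P(-3*(-2)) = -18*98 + 2*(-3*(-2))*(13 - 3*(-2)) = -1764 + 2*6*(13 + 6) = -1764 + 2*6*19 = -1764 + 228 = -1536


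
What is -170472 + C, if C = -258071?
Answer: -428543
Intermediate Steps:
-170472 + C = -170472 - 258071 = -428543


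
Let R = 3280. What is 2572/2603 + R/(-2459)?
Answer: -2213292/6400777 ≈ -0.34578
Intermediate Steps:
2572/2603 + R/(-2459) = 2572/2603 + 3280/(-2459) = 2572*(1/2603) + 3280*(-1/2459) = 2572/2603 - 3280/2459 = -2213292/6400777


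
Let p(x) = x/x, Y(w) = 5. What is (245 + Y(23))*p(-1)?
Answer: 250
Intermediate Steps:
p(x) = 1
(245 + Y(23))*p(-1) = (245 + 5)*1 = 250*1 = 250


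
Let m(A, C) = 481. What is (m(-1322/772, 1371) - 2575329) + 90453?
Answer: -2484395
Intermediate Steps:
(m(-1322/772, 1371) - 2575329) + 90453 = (481 - 2575329) + 90453 = -2574848 + 90453 = -2484395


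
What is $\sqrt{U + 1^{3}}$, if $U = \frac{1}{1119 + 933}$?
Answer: $\frac{\sqrt{117021}}{342} \approx 1.0002$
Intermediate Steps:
$U = \frac{1}{2052} \approx 0.00048733$
$\sqrt{U + 1^{3}} = \sqrt{\frac{1}{2052} + 1^{3}} = \sqrt{\frac{1}{2052} + 1} = \sqrt{\frac{2053}{2052}} = \frac{\sqrt{117021}}{342}$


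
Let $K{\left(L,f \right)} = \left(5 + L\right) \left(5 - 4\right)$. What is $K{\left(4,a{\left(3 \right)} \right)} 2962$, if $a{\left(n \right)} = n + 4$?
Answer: $26658$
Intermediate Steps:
$a{\left(n \right)} = 4 + n$
$K{\left(L,f \right)} = 5 + L$ ($K{\left(L,f \right)} = \left(5 + L\right) 1 = 5 + L$)
$K{\left(4,a{\left(3 \right)} \right)} 2962 = \left(5 + 4\right) 2962 = 9 \cdot 2962 = 26658$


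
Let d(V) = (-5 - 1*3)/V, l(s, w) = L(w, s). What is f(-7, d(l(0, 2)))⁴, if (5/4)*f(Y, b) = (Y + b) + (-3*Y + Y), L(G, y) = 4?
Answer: 256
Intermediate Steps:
l(s, w) = 4
d(V) = -8/V (d(V) = (-5 - 3)/V = -8/V)
f(Y, b) = -4*Y/5 + 4*b/5 (f(Y, b) = 4*((Y + b) + (-3*Y + Y))/5 = 4*((Y + b) - 2*Y)/5 = 4*(b - Y)/5 = -4*Y/5 + 4*b/5)
f(-7, d(l(0, 2)))⁴ = (-⅘*(-7) + 4*(-8/4)/5)⁴ = (28/5 + 4*(-8*¼)/5)⁴ = (28/5 + (⅘)*(-2))⁴ = (28/5 - 8/5)⁴ = 4⁴ = 256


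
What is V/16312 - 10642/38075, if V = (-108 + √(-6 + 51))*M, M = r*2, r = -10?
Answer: -11418788/77634925 - 15*√5/4078 ≈ -0.15531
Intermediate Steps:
M = -20 (M = -10*2 = -20)
V = 2160 - 60*√5 (V = (-108 + √(-6 + 51))*(-20) = (-108 + √45)*(-20) = (-108 + 3*√5)*(-20) = 2160 - 60*√5 ≈ 2025.8)
V/16312 - 10642/38075 = (2160 - 60*√5)/16312 - 10642/38075 = (2160 - 60*√5)*(1/16312) - 10642*1/38075 = (270/2039 - 15*√5/4078) - 10642/38075 = -11418788/77634925 - 15*√5/4078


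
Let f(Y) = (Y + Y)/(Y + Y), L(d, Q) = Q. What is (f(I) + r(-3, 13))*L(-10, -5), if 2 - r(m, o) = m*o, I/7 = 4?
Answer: -210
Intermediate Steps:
I = 28 (I = 7*4 = 28)
f(Y) = 1 (f(Y) = (2*Y)/((2*Y)) = (2*Y)*(1/(2*Y)) = 1)
r(m, o) = 2 - m*o
(f(I) + r(-3, 13))*L(-10, -5) = (1 + (2 - 1*(-3)*13))*(-5) = (1 + (2 + 39))*(-5) = (1 + 41)*(-5) = 42*(-5) = -210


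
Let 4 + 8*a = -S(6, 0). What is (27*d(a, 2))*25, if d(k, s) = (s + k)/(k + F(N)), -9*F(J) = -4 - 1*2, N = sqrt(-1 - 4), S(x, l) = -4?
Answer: 2025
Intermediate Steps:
N = I*sqrt(5) (N = sqrt(-5) = I*sqrt(5) ≈ 2.2361*I)
F(J) = 2/3 (F(J) = -(-4 - 1*2)/9 = -(-4 - 2)/9 = -1/9*(-6) = 2/3)
a = 0 (a = -1/2 + (-1*(-4))/8 = -1/2 + (1/8)*4 = -1/2 + 1/2 = 0)
d(k, s) = (k + s)/(2/3 + k) (d(k, s) = (s + k)/(k + 2/3) = (k + s)/(2/3 + k))
(27*d(a, 2))*25 = (27*(3*(0 + 2)/(2 + 3*0)))*25 = (27*(3*2/(2 + 0)))*25 = (27*(3*2/2))*25 = (27*(3*(1/2)*2))*25 = (27*3)*25 = 81*25 = 2025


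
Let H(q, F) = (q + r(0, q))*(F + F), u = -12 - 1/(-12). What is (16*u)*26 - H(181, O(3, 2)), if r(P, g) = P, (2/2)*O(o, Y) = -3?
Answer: -11614/3 ≈ -3871.3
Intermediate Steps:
O(o, Y) = -3
u = -143/12 (u = -12 - 1*(-1/12) = -12 + 1/12 = -143/12 ≈ -11.917)
H(q, F) = 2*F*q (H(q, F) = (q + 0)*(F + F) = q*(2*F) = 2*F*q)
(16*u)*26 - H(181, O(3, 2)) = (16*(-143/12))*26 - 2*(-3)*181 = -572/3*26 - 1*(-1086) = -14872/3 + 1086 = -11614/3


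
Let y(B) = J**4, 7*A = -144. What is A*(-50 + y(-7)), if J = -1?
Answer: 1008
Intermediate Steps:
A = -144/7 (A = (1/7)*(-144) = -144/7 ≈ -20.571)
y(B) = 1 (y(B) = (-1)**4 = 1)
A*(-50 + y(-7)) = -144*(-50 + 1)/7 = -144/7*(-49) = 1008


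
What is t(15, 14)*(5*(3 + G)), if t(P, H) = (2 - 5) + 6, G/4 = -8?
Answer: -435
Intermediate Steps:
G = -32 (G = 4*(-8) = -32)
t(P, H) = 3 (t(P, H) = -3 + 6 = 3)
t(15, 14)*(5*(3 + G)) = 3*(5*(3 - 32)) = 3*(5*(-29)) = 3*(-145) = -435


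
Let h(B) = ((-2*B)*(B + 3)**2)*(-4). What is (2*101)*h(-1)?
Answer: -6464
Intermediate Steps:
h(B) = 8*B*(3 + B)**2 (h(B) = ((-2*B)*(3 + B)**2)*(-4) = -2*B*(3 + B)**2*(-4) = 8*B*(3 + B)**2)
(2*101)*h(-1) = (2*101)*(8*(-1)*(3 - 1)**2) = 202*(8*(-1)*2**2) = 202*(8*(-1)*4) = 202*(-32) = -6464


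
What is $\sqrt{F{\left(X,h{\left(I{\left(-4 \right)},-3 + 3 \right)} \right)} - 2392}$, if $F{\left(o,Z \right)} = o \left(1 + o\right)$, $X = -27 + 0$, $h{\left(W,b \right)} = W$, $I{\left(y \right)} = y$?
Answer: $13 i \sqrt{10} \approx 41.11 i$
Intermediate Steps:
$X = -27$
$\sqrt{F{\left(X,h{\left(I{\left(-4 \right)},-3 + 3 \right)} \right)} - 2392} = \sqrt{- 27 \left(1 - 27\right) - 2392} = \sqrt{\left(-27\right) \left(-26\right) - 2392} = \sqrt{702 - 2392} = \sqrt{-1690} = 13 i \sqrt{10}$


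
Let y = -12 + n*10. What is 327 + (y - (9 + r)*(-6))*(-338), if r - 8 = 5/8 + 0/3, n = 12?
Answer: -143841/2 ≈ -71921.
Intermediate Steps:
r = 69/8 (r = 8 + (5/8 + 0/3) = 8 + (5*(⅛) + 0*(⅓)) = 8 + (5/8 + 0) = 8 + 5/8 = 69/8 ≈ 8.6250)
y = 108 (y = -12 + 12*10 = -12 + 120 = 108)
327 + (y - (9 + r)*(-6))*(-338) = 327 + (108 - (9 + 69/8)*(-6))*(-338) = 327 + (108 - 141*(-6)/8)*(-338) = 327 + (108 - 1*(-423/4))*(-338) = 327 + (108 + 423/4)*(-338) = 327 + (855/4)*(-338) = 327 - 144495/2 = -143841/2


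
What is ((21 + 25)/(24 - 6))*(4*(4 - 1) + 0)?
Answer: 92/3 ≈ 30.667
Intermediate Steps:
((21 + 25)/(24 - 6))*(4*(4 - 1) + 0) = (46/18)*(4*3 + 0) = (46*(1/18))*(12 + 0) = (23/9)*12 = 92/3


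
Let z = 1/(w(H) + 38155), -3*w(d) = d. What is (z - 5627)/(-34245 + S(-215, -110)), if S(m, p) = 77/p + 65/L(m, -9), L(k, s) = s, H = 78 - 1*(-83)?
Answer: 28943487225/176186070976 ≈ 0.16428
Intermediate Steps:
H = 161 (H = 78 + 83 = 161)
w(d) = -d/3
z = 3/114304 (z = 1/(-⅓*161 + 38155) = 1/(-161/3 + 38155) = 1/(114304/3) = 3/114304 ≈ 2.6246e-5)
S(m, p) = -65/9 + 77/p (S(m, p) = 77/p + 65/(-9) = 77/p + 65*(-⅑) = 77/p - 65/9 = -65/9 + 77/p)
(z - 5627)/(-34245 + S(-215, -110)) = (3/114304 - 5627)/(-34245 + (-65/9 + 77/(-110))) = -643188605/(114304*(-34245 + (-65/9 + 77*(-1/110)))) = -643188605/(114304*(-34245 + (-65/9 - 7/10))) = -643188605/(114304*(-34245 - 713/90)) = -643188605/(114304*(-3082763/90)) = -643188605/114304*(-90/3082763) = 28943487225/176186070976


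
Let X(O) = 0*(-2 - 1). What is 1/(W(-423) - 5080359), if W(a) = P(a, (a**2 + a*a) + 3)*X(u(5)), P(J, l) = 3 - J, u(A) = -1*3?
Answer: -1/5080359 ≈ -1.9684e-7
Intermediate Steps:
u(A) = -3
X(O) = 0 (X(O) = 0*(-3) = 0)
W(a) = 0 (W(a) = (3 - a)*0 = 0)
1/(W(-423) - 5080359) = 1/(0 - 5080359) = 1/(-5080359) = -1/5080359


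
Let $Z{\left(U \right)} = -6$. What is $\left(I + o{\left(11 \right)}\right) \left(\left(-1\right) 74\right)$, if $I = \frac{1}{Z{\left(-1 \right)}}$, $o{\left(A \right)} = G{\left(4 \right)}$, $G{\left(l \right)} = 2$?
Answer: $- \frac{407}{3} \approx -135.67$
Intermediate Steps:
$o{\left(A \right)} = 2$
$I = - \frac{1}{6}$ ($I = \frac{1}{-6} = - \frac{1}{6} \approx -0.16667$)
$\left(I + o{\left(11 \right)}\right) \left(\left(-1\right) 74\right) = \left(- \frac{1}{6} + 2\right) \left(\left(-1\right) 74\right) = \frac{11}{6} \left(-74\right) = - \frac{407}{3}$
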